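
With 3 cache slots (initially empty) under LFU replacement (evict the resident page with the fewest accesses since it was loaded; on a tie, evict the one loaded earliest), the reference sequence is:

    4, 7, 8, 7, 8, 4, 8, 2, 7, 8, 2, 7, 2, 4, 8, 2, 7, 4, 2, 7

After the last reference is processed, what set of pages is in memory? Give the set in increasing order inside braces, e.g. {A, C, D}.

{2, 7, 8}

4 -> fault, frames {4}
7 -> fault, frames {4,7}
8 -> fault, frames {4,7,8}
7 -> hit
8 -> hit
4 -> hit
8 -> hit
2 -> fault, evict 4, frames {7,8,2}
7 -> hit
8 -> hit
2 -> hit
7 -> hit
2 -> hit
4 -> fault, evict 2, frames {7,8,4}
8 -> hit
2 -> fault, evict 4, frames {7,8,2}
7 -> hit
4 -> fault, evict 2, frames {7,8,4}
2 -> fault, evict 4, frames {7,8,2}
7 -> hit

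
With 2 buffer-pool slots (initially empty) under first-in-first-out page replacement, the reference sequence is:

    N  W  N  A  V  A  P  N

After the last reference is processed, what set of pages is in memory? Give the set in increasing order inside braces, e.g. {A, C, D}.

{N, P}

N: miss, frames [N]
W: miss, frames [N, W]
N: hit
A: miss, evict N, frames [W, A]
V: miss, evict W, frames [A, V]
A: hit
P: miss, evict A, frames [V, P]
N: miss, evict V, frames [P, N]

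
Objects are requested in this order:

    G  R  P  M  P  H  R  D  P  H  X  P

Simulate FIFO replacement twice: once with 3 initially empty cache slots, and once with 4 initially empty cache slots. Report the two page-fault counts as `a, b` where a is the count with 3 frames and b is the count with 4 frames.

10, 8

3 frames: F F F F . F F F F F F . → 10 faults.
4 frames: F F F F . F . F . . F F → 8 faults.
8 < 10: adding a frame reduced faults, as is typical.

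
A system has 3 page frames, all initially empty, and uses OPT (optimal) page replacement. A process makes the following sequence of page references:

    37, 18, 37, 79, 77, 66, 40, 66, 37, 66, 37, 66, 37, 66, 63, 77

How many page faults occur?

8

37: fault, frames [37]
18: fault, frames [37, 18]
37: hit
79: fault, frames [37, 18, 79]
77: fault, evict 79, frames [37, 18, 77]
66: fault, evict 18, frames [37, 77, 66]
40: fault, evict 77, frames [37, 66, 40]
66: hit
37: hit
66: hit
37: hit
66: hit
37: hit
66: hit
63: fault, evict 40, frames [37, 66, 63]
77: fault, evict 63, frames [37, 66, 77]
Page faults: 8.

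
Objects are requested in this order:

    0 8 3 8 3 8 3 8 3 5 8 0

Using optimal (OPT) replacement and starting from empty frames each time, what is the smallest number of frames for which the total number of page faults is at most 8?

f=1: 12 faults
f=2: 5 faults
f=3: 4 faults
f=4: 4 faults
Smallest f with faults ≤ 8 is 2.

2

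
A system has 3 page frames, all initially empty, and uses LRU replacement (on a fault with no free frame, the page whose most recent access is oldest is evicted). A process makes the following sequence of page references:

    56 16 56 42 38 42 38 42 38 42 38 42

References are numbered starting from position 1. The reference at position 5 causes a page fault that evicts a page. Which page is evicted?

pos 1: 56 -> fault, frames {56}
pos 2: 16 -> fault, frames {56,16}
pos 3: 56 -> hit
pos 4: 42 -> fault, frames {16,56,42}
pos 5: 38 -> fault, evict 16, frames {56,42,38}
At position 5, page 16 is evicted.

16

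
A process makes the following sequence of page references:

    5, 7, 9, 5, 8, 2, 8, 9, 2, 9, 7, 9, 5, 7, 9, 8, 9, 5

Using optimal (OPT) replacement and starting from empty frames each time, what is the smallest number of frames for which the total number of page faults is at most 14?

2

f=1: 18 faults
f=2: 11 faults
f=3: 8 faults
f=4: 6 faults
f=5: 5 faults
Smallest f with faults ≤ 14 is 2.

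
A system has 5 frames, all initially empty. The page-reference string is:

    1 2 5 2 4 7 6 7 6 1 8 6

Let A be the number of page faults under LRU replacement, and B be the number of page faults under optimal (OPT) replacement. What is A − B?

Under LRU: F F F . F F F . . F F . → 8 faults.
Under OPT: F F F . F F F . . . F . → 7 faults.
A − B = 8 − 7 = 1.

1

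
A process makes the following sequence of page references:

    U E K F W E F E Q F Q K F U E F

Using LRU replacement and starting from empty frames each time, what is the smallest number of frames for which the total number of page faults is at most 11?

f=1: 16 faults
f=2: 14 faults
f=3: 10 faults
f=4: 9 faults
f=5: 7 faults
f=6: 6 faults
Smallest f with faults ≤ 11 is 3.

3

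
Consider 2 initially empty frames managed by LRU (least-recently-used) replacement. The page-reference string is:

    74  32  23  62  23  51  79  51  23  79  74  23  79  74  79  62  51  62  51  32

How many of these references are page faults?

74 → miss, frames {74}
32 → miss, frames {74,32}
23 → miss, evict 74, frames {32,23}
62 → miss, evict 32, frames {23,62}
23 → hit
51 → miss, evict 62, frames {23,51}
79 → miss, evict 23, frames {51,79}
51 → hit
23 → miss, evict 79, frames {51,23}
79 → miss, evict 51, frames {23,79}
74 → miss, evict 23, frames {79,74}
23 → miss, evict 79, frames {74,23}
79 → miss, evict 74, frames {23,79}
74 → miss, evict 23, frames {79,74}
79 → hit
62 → miss, evict 74, frames {79,62}
51 → miss, evict 79, frames {62,51}
62 → hit
51 → hit
32 → miss, evict 62, frames {51,32}
Page faults: 15.

15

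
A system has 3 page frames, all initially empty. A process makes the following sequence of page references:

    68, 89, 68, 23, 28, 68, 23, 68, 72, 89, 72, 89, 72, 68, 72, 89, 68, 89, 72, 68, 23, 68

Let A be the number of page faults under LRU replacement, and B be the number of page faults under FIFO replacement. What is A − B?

-2

Under LRU: F F . F F . . . F F . . . . . . . . . . F . → 7 faults.
Under FIFO: F F . F F F . . F F . . . . . . . . . . F F → 9 faults.
A − B = 7 − 9 = -2.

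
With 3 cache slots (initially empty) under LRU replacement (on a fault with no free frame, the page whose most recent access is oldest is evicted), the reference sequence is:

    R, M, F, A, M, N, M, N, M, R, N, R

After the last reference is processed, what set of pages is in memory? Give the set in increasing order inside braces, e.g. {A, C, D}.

R: fault, frames {R}
M: fault, frames {R,M}
F: fault, frames {R,M,F}
A: fault, evict R, frames {M,F,A}
M: hit
N: fault, evict F, frames {A,M,N}
M: hit
N: hit
M: hit
R: fault, evict A, frames {N,M,R}
N: hit
R: hit

{M, N, R}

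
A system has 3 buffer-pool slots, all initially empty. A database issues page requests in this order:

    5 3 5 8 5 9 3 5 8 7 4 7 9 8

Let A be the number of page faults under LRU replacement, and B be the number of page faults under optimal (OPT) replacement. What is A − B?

Under LRU: F F . F . F F . F F F . F F → 10 faults.
Under OPT: F F . F . F . . F F F . . F → 8 faults.
A − B = 10 − 8 = 2.

2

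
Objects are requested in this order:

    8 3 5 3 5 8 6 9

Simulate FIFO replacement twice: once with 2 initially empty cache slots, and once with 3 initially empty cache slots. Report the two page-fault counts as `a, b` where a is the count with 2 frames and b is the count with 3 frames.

6, 5

2 frames: F F F . . F F F → 6 faults.
3 frames: F F F . . . F F → 5 faults.
5 < 6: adding a frame reduced faults, as is typical.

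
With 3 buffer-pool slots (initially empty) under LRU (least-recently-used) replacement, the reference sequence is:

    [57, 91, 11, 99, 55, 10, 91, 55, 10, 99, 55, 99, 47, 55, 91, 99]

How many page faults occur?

57 → fault, frames [57]
91 → fault, frames [57, 91]
11 → fault, frames [57, 91, 11]
99 → fault, evict 57, frames [91, 11, 99]
55 → fault, evict 91, frames [11, 99, 55]
10 → fault, evict 11, frames [99, 55, 10]
91 → fault, evict 99, frames [55, 10, 91]
55 → hit
10 → hit
99 → fault, evict 91, frames [55, 10, 99]
55 → hit
99 → hit
47 → fault, evict 10, frames [55, 99, 47]
55 → hit
91 → fault, evict 99, frames [47, 55, 91]
99 → fault, evict 47, frames [55, 91, 99]
Page faults: 11.

11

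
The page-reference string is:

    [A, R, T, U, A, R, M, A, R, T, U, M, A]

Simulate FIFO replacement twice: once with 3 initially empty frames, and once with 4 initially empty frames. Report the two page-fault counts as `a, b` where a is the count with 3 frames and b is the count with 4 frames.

10, 11

3 frames: F F F F F F F . . F F . F → 10 faults.
4 frames: F F F F . . F F F F F F F → 11 faults.
11 > 10: adding a frame increased faults — Belady's anomaly.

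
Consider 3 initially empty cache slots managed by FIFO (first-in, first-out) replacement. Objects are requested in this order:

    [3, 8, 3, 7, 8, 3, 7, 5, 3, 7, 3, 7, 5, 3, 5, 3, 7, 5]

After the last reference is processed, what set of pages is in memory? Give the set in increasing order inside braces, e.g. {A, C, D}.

3: fault, frames {3}
8: fault, frames {3,8}
3: hit
7: fault, frames {3,8,7}
8: hit
3: hit
7: hit
5: fault, evict 3, frames {8,7,5}
3: fault, evict 8, frames {7,5,3}
7: hit
3: hit
7: hit
5: hit
3: hit
5: hit
3: hit
7: hit
5: hit

{3, 5, 7}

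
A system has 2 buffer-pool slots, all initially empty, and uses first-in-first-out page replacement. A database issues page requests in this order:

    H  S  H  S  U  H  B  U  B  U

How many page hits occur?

H → fault, frames {H}
S → fault, frames {H,S}
H → hit
S → hit
U → fault, evict H, frames {S,U}
H → fault, evict S, frames {U,H}
B → fault, evict U, frames {H,B}
U → fault, evict H, frames {B,U}
B → hit
U → hit
Hits: 4.

4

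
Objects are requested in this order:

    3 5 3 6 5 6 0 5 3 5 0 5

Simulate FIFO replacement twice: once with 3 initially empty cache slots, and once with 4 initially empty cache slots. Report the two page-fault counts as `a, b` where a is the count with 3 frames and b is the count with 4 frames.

3 frames: F F . F . . F . F F . . → 6 faults.
4 frames: F F . F . . F . . . . . → 4 faults.
4 < 6: adding a frame reduced faults, as is typical.

6, 4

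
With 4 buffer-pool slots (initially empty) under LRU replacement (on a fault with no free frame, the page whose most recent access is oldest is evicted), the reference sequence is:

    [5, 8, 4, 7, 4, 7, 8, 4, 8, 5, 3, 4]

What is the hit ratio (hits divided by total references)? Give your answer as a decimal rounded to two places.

5: miss, frames (5)
8: miss, frames (5 8)
4: miss, frames (5 8 4)
7: miss, frames (5 8 4 7)
4: hit
7: hit
8: hit
4: hit
8: hit
5: hit
3: miss, evict 7, frames (4 8 5 3)
4: hit
Hits: 7 of 12 references → 7/12 = 0.5833.

0.58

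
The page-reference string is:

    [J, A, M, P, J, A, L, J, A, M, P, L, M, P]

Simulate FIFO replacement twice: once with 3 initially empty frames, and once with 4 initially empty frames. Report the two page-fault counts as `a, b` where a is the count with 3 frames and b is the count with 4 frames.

9, 10

3 frames: F F F F F F F . . F F . . . → 9 faults.
4 frames: F F F F . . F F F F F F . . → 10 faults.
10 > 9: adding a frame increased faults — Belady's anomaly.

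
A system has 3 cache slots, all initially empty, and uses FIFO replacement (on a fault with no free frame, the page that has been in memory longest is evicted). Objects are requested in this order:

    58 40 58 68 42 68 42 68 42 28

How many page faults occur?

58 → miss, frames {58}
40 → miss, frames {58,40}
58 → hit
68 → miss, frames {58,40,68}
42 → miss, evict 58, frames {40,68,42}
68 → hit
42 → hit
68 → hit
42 → hit
28 → miss, evict 40, frames {68,42,28}
Page faults: 5.

5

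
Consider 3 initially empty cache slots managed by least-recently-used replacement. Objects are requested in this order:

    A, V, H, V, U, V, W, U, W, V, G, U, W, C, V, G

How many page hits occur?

A → miss, frames {A}
V → miss, frames {A,V}
H → miss, frames {A,V,H}
V → hit
U → miss, evict A, frames {H,V,U}
V → hit
W → miss, evict H, frames {U,V,W}
U → hit
W → hit
V → hit
G → miss, evict U, frames {W,V,G}
U → miss, evict W, frames {V,G,U}
W → miss, evict V, frames {G,U,W}
C → miss, evict G, frames {U,W,C}
V → miss, evict U, frames {W,C,V}
G → miss, evict W, frames {C,V,G}
Hits: 5.

5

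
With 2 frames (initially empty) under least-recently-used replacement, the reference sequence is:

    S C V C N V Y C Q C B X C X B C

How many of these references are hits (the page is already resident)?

S: miss, frames (S)
C: miss, frames (S C)
V: miss, evict S, frames (C V)
C: hit
N: miss, evict V, frames (C N)
V: miss, evict C, frames (N V)
Y: miss, evict N, frames (V Y)
C: miss, evict V, frames (Y C)
Q: miss, evict Y, frames (C Q)
C: hit
B: miss, evict Q, frames (C B)
X: miss, evict C, frames (B X)
C: miss, evict B, frames (X C)
X: hit
B: miss, evict C, frames (X B)
C: miss, evict X, frames (B C)
Hits: 3.

3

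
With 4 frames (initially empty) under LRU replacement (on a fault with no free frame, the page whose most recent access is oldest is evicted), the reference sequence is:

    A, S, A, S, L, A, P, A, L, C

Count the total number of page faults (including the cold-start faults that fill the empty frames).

5

A: miss, frames {A}
S: miss, frames {A,S}
A: hit
S: hit
L: miss, frames {A,S,L}
A: hit
P: miss, frames {S,L,A,P}
A: hit
L: hit
C: miss, evict S, frames {P,A,L,C}
Page faults: 5.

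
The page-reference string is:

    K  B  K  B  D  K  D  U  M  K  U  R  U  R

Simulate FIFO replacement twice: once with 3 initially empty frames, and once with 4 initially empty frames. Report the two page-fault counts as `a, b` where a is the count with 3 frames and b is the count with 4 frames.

8, 7

3 frames: F F . . F . . F F F . F F . → 8 faults.
4 frames: F F . . F . . F F F . F . . → 7 faults.
7 < 8: adding a frame reduced faults, as is typical.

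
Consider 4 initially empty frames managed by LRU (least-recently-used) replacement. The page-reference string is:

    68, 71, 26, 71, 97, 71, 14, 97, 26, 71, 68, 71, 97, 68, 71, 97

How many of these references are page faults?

68 -> fault, frames [68]
71 -> fault, frames [68, 71]
26 -> fault, frames [68, 71, 26]
71 -> hit
97 -> fault, frames [68, 26, 71, 97]
71 -> hit
14 -> fault, evict 68, frames [26, 97, 71, 14]
97 -> hit
26 -> hit
71 -> hit
68 -> fault, evict 14, frames [97, 26, 71, 68]
71 -> hit
97 -> hit
68 -> hit
71 -> hit
97 -> hit
Page faults: 6.

6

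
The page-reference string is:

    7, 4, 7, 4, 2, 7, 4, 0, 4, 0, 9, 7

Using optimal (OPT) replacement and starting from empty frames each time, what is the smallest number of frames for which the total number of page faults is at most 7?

2

f=1: 12 faults
f=2: 7 faults
f=3: 5 faults
f=4: 5 faults
f=5: 5 faults
Smallest f with faults ≤ 7 is 2.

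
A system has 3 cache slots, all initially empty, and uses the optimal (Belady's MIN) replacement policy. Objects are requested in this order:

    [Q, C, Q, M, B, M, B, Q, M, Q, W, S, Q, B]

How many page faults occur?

Q -> fault, frames {Q}
C -> fault, frames {Q,C}
Q -> hit
M -> fault, frames {Q,C,M}
B -> fault, evict C, frames {Q,M,B}
M -> hit
B -> hit
Q -> hit
M -> hit
Q -> hit
W -> fault, evict M, frames {Q,B,W}
S -> fault, evict W, frames {Q,B,S}
Q -> hit
B -> hit
Page faults: 6.

6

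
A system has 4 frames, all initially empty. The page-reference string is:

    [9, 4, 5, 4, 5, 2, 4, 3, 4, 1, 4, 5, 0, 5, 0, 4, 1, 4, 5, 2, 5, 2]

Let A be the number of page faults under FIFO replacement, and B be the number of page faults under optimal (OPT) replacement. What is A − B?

2

Under FIFO: F F F . . F . F . F F F F . . . . . . F . . → 10 faults.
Under OPT: F F F . . F . F . F . . F . . . . . . F . . → 8 faults.
A − B = 10 − 8 = 2.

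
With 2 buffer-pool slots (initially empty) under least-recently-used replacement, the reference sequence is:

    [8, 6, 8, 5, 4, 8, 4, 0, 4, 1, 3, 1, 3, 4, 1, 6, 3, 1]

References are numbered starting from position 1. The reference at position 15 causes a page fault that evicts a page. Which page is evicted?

pos 1: 8 → miss, frames [8]
pos 2: 6 → miss, frames [8, 6]
pos 3: 8 → hit
pos 4: 5 → miss, evict 6, frames [8, 5]
pos 5: 4 → miss, evict 8, frames [5, 4]
pos 6: 8 → miss, evict 5, frames [4, 8]
pos 7: 4 → hit
pos 8: 0 → miss, evict 8, frames [4, 0]
pos 9: 4 → hit
pos 10: 1 → miss, evict 0, frames [4, 1]
pos 11: 3 → miss, evict 4, frames [1, 3]
pos 12: 1 → hit
pos 13: 3 → hit
pos 14: 4 → miss, evict 1, frames [3, 4]
pos 15: 1 → miss, evict 3, frames [4, 1]
At position 15, page 3 is evicted.

3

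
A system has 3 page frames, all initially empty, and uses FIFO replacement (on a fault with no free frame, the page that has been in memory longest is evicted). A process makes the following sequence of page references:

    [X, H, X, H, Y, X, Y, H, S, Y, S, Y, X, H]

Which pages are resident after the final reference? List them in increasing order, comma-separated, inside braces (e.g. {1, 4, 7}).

{H, S, X}

X → fault, frames (X)
H → fault, frames (X H)
X → hit
H → hit
Y → fault, frames (X H Y)
X → hit
Y → hit
H → hit
S → fault, evict X, frames (H Y S)
Y → hit
S → hit
Y → hit
X → fault, evict H, frames (Y S X)
H → fault, evict Y, frames (S X H)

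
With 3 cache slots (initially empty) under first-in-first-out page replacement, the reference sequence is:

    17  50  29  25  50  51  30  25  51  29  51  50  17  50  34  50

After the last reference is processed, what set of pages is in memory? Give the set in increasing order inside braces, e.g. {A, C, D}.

17 → fault, frames (17)
50 → fault, frames (17 50)
29 → fault, frames (17 50 29)
25 → fault, evict 17, frames (50 29 25)
50 → hit
51 → fault, evict 50, frames (29 25 51)
30 → fault, evict 29, frames (25 51 30)
25 → hit
51 → hit
29 → fault, evict 25, frames (51 30 29)
51 → hit
50 → fault, evict 51, frames (30 29 50)
17 → fault, evict 30, frames (29 50 17)
50 → hit
34 → fault, evict 29, frames (50 17 34)
50 → hit

{17, 34, 50}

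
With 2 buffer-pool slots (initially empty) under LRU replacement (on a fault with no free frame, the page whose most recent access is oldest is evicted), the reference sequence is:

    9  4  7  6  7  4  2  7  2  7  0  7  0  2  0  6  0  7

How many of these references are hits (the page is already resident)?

7

9: fault, frames (9)
4: fault, frames (9 4)
7: fault, evict 9, frames (4 7)
6: fault, evict 4, frames (7 6)
7: hit
4: fault, evict 6, frames (7 4)
2: fault, evict 7, frames (4 2)
7: fault, evict 4, frames (2 7)
2: hit
7: hit
0: fault, evict 2, frames (7 0)
7: hit
0: hit
2: fault, evict 7, frames (0 2)
0: hit
6: fault, evict 2, frames (0 6)
0: hit
7: fault, evict 6, frames (0 7)
Hits: 7.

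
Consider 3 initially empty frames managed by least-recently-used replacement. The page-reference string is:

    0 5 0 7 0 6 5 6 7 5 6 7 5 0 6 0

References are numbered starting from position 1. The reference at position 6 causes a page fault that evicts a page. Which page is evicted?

5

pos 1: 0: miss, frames (0)
pos 2: 5: miss, frames (0 5)
pos 3: 0: hit
pos 4: 7: miss, frames (5 0 7)
pos 5: 0: hit
pos 6: 6: miss, evict 5, frames (7 0 6)
At position 6, page 5 is evicted.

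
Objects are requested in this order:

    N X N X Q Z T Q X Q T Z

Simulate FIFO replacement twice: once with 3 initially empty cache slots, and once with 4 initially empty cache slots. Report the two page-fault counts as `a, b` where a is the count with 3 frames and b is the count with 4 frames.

3 frames: F F . . F F F . F F . F → 8 faults.
4 frames: F F . . F F F . . . . . → 5 faults.
5 < 8: adding a frame reduced faults, as is typical.

8, 5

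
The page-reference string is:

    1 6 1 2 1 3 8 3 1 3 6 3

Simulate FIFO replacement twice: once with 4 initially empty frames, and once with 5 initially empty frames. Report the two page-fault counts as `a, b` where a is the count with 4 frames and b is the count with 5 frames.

7, 5

4 frames: F F . F . F F . F . F . → 7 faults.
5 frames: F F . F . F F . . . . . → 5 faults.
5 < 7: adding a frame reduced faults, as is typical.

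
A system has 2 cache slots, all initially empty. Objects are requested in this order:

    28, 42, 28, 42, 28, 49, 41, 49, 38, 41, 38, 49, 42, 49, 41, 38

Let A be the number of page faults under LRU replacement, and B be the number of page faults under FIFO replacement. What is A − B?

Under LRU: F F . . . F F . F F . F F . F F → 10 faults.
Under FIFO: F F . . . F F . F . . F F . F F → 9 faults.
A − B = 10 − 9 = 1.

1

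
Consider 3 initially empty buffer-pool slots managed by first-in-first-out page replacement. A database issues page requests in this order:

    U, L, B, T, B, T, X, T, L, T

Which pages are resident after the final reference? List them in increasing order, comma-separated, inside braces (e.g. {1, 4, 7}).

U → fault, frames (U)
L → fault, frames (U L)
B → fault, frames (U L B)
T → fault, evict U, frames (L B T)
B → hit
T → hit
X → fault, evict L, frames (B T X)
T → hit
L → fault, evict B, frames (T X L)
T → hit

{L, T, X}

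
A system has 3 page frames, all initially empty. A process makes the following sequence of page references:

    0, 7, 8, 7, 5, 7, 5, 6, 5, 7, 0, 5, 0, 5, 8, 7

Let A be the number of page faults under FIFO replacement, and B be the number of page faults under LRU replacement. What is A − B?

2

Under FIFO: F F F . F . . F . F F F . . F F → 10 faults.
Under LRU: F F F . F . . F . . F . . . F F → 8 faults.
A − B = 10 − 8 = 2.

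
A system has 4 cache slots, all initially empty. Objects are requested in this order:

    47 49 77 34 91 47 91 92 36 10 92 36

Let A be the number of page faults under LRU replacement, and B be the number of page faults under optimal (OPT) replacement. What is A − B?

Under LRU: F F F F F F . F F F . . → 9 faults.
Under OPT: F F F F F . . F F F . . → 8 faults.
A − B = 9 − 8 = 1.

1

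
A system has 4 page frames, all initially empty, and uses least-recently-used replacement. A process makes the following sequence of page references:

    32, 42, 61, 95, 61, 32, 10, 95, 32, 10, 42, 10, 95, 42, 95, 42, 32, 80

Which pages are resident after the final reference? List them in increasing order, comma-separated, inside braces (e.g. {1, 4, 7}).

{32, 42, 80, 95}

32 → miss, frames {32}
42 → miss, frames {32,42}
61 → miss, frames {32,42,61}
95 → miss, frames {32,42,61,95}
61 → hit
32 → hit
10 → miss, evict 42, frames {95,61,32,10}
95 → hit
32 → hit
10 → hit
42 → miss, evict 61, frames {95,32,10,42}
10 → hit
95 → hit
42 → hit
95 → hit
42 → hit
32 → hit
80 → miss, evict 10, frames {95,42,32,80}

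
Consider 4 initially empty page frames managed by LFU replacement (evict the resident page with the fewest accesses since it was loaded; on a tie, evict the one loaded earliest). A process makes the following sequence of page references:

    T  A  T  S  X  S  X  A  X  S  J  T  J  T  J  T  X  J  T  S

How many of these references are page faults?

T: miss, frames {T}
A: miss, frames {T,A}
T: hit
S: miss, frames {T,A,S}
X: miss, frames {T,A,S,X}
S: hit
X: hit
A: hit
X: hit
S: hit
J: miss, evict T, frames {A,S,X,J}
T: miss, evict J, frames {A,S,X,T}
J: miss, evict T, frames {A,S,X,J}
T: miss, evict J, frames {A,S,X,T}
J: miss, evict T, frames {A,S,X,J}
T: miss, evict J, frames {A,S,X,T}
X: hit
J: miss, evict T, frames {A,S,X,J}
T: miss, evict J, frames {A,S,X,T}
S: hit
Page faults: 12.

12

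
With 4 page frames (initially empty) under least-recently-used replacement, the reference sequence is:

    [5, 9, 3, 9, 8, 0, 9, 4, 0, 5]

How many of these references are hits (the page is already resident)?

5 -> fault, frames (5)
9 -> fault, frames (5 9)
3 -> fault, frames (5 9 3)
9 -> hit
8 -> fault, frames (5 3 9 8)
0 -> fault, evict 5, frames (3 9 8 0)
9 -> hit
4 -> fault, evict 3, frames (8 0 9 4)
0 -> hit
5 -> fault, evict 8, frames (9 4 0 5)
Hits: 3.

3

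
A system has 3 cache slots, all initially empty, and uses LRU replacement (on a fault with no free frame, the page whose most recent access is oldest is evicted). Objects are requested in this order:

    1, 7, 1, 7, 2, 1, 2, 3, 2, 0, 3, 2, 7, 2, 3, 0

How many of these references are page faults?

1 → fault, frames [1]
7 → fault, frames [1, 7]
1 → hit
7 → hit
2 → fault, frames [1, 7, 2]
1 → hit
2 → hit
3 → fault, evict 7, frames [1, 2, 3]
2 → hit
0 → fault, evict 1, frames [3, 2, 0]
3 → hit
2 → hit
7 → fault, evict 0, frames [3, 2, 7]
2 → hit
3 → hit
0 → fault, evict 7, frames [2, 3, 0]
Page faults: 7.

7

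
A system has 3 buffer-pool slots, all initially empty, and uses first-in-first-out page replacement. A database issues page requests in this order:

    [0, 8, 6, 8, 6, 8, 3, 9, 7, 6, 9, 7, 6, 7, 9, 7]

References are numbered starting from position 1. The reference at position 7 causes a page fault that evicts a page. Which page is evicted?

0

pos 1: 0: miss, frames [0]
pos 2: 8: miss, frames [0, 8]
pos 3: 6: miss, frames [0, 8, 6]
pos 4: 8: hit
pos 5: 6: hit
pos 6: 8: hit
pos 7: 3: miss, evict 0, frames [8, 6, 3]
At position 7, page 0 is evicted.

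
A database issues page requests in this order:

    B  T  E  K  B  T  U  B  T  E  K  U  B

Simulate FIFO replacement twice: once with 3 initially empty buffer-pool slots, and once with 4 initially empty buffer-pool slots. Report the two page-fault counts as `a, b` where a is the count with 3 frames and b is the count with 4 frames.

10, 11

3 frames: F F F F F F F . . F F . F → 10 faults.
4 frames: F F F F . . F F F F F F F → 11 faults.
11 > 10: adding a frame increased faults — Belady's anomaly.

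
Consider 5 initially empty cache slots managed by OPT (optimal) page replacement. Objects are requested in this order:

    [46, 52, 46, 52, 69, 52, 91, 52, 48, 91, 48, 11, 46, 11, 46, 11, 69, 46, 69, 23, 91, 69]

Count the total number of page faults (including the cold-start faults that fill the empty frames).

46: miss, frames (46)
52: miss, frames (46 52)
46: hit
52: hit
69: miss, frames (46 52 69)
52: hit
91: miss, frames (46 52 69 91)
52: hit
48: miss, frames (46 52 69 91 48)
91: hit
48: hit
11: miss, evict 48, frames (46 52 69 91 11)
46: hit
11: hit
46: hit
11: hit
69: hit
46: hit
69: hit
23: miss, evict 11, frames (46 52 69 91 23)
91: hit
69: hit
Page faults: 7.

7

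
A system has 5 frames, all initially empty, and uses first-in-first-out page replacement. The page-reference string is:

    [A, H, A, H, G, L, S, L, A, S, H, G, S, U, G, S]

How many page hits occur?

10

A -> miss, frames [A]
H -> miss, frames [A, H]
A -> hit
H -> hit
G -> miss, frames [A, H, G]
L -> miss, frames [A, H, G, L]
S -> miss, frames [A, H, G, L, S]
L -> hit
A -> hit
S -> hit
H -> hit
G -> hit
S -> hit
U -> miss, evict A, frames [H, G, L, S, U]
G -> hit
S -> hit
Hits: 10.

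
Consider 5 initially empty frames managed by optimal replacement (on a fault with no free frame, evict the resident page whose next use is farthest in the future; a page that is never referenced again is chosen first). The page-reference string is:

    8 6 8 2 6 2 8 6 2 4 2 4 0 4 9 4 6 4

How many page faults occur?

6

8: miss, frames (8)
6: miss, frames (8 6)
8: hit
2: miss, frames (8 6 2)
6: hit
2: hit
8: hit
6: hit
2: hit
4: miss, frames (8 6 2 4)
2: hit
4: hit
0: miss, frames (8 6 2 4 0)
4: hit
9: miss, evict 0, frames (8 6 2 4 9)
4: hit
6: hit
4: hit
Page faults: 6.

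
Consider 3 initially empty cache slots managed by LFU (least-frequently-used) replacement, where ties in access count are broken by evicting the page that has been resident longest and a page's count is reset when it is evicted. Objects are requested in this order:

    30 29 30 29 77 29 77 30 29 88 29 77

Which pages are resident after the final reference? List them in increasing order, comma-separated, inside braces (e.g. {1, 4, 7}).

{29, 30, 77}

30 → miss, frames {30}
29 → miss, frames {30,29}
30 → hit
29 → hit
77 → miss, frames {30,29,77}
29 → hit
77 → hit
30 → hit
29 → hit
88 → miss, evict 77, frames {30,29,88}
29 → hit
77 → miss, evict 88, frames {30,29,77}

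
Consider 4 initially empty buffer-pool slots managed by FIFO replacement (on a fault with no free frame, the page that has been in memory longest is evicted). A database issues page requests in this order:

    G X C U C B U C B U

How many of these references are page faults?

5

G -> miss, frames {G}
X -> miss, frames {G,X}
C -> miss, frames {G,X,C}
U -> miss, frames {G,X,C,U}
C -> hit
B -> miss, evict G, frames {X,C,U,B}
U -> hit
C -> hit
B -> hit
U -> hit
Page faults: 5.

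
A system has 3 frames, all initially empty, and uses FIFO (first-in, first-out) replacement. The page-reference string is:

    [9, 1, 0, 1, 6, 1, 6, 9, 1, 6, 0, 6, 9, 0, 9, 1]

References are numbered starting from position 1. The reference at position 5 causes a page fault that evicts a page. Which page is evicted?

9

pos 1: 9: miss, frames [9]
pos 2: 1: miss, frames [9, 1]
pos 3: 0: miss, frames [9, 1, 0]
pos 4: 1: hit
pos 5: 6: miss, evict 9, frames [1, 0, 6]
At position 5, page 9 is evicted.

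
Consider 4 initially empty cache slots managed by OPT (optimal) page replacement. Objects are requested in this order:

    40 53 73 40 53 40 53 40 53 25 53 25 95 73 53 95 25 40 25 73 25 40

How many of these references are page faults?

40 → fault, frames {40}
53 → fault, frames {40,53}
73 → fault, frames {40,53,73}
40 → hit
53 → hit
40 → hit
53 → hit
40 → hit
53 → hit
25 → fault, frames {40,53,73,25}
53 → hit
25 → hit
95 → fault, evict 40, frames {53,73,25,95}
73 → hit
53 → hit
95 → hit
25 → hit
40 → fault, evict 95, frames {53,73,25,40}
25 → hit
73 → hit
25 → hit
40 → hit
Page faults: 6.

6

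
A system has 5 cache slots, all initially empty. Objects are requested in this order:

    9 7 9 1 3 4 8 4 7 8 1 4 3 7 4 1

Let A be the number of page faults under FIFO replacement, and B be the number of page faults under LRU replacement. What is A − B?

Under FIFO: F F . F F F F . . . . . . . . . → 6 faults.
Under LRU: F F . F F F F . F . . . . . . . → 7 faults.
A − B = 6 − 7 = -1.

-1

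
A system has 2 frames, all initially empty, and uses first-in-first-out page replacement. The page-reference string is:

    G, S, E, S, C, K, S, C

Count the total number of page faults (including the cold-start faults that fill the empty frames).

7

G: miss, frames {G}
S: miss, frames {G,S}
E: miss, evict G, frames {S,E}
S: hit
C: miss, evict S, frames {E,C}
K: miss, evict E, frames {C,K}
S: miss, evict C, frames {K,S}
C: miss, evict K, frames {S,C}
Page faults: 7.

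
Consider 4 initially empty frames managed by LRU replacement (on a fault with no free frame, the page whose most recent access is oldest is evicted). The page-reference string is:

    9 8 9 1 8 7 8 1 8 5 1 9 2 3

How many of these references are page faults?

9 → miss, frames {9}
8 → miss, frames {9,8}
9 → hit
1 → miss, frames {8,9,1}
8 → hit
7 → miss, frames {9,1,8,7}
8 → hit
1 → hit
8 → hit
5 → miss, evict 9, frames {7,1,8,5}
1 → hit
9 → miss, evict 7, frames {8,5,1,9}
2 → miss, evict 8, frames {5,1,9,2}
3 → miss, evict 5, frames {1,9,2,3}
Page faults: 8.

8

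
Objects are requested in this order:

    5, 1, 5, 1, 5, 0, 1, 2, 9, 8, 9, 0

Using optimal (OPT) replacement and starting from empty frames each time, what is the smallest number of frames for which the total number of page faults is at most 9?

f=1: 12 faults
f=2: 7 faults
f=3: 6 faults
f=4: 6 faults
f=5: 6 faults
f=6: 6 faults
Smallest f with faults ≤ 9 is 2.

2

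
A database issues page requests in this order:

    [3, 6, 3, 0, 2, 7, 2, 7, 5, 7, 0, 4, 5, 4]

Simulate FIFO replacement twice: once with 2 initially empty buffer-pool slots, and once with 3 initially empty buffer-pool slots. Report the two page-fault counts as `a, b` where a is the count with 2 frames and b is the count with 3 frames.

2 frames: F F . F F F . . F . F F F . → 9 faults.
3 frames: F F . F F F . . F . F F . . → 8 faults.
8 < 9: adding a frame reduced faults, as is typical.

9, 8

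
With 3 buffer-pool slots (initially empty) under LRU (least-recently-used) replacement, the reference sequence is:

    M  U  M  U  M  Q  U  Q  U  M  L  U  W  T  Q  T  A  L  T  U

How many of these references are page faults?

M: fault, frames [M]
U: fault, frames [M, U]
M: hit
U: hit
M: hit
Q: fault, frames [U, M, Q]
U: hit
Q: hit
U: hit
M: hit
L: fault, evict Q, frames [U, M, L]
U: hit
W: fault, evict M, frames [L, U, W]
T: fault, evict L, frames [U, W, T]
Q: fault, evict U, frames [W, T, Q]
T: hit
A: fault, evict W, frames [Q, T, A]
L: fault, evict Q, frames [T, A, L]
T: hit
U: fault, evict A, frames [L, T, U]
Page faults: 10.

10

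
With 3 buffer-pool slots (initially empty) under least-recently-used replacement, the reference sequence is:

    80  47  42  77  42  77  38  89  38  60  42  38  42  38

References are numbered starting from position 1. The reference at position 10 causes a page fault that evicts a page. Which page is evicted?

pos 1: 80 -> fault, frames {80}
pos 2: 47 -> fault, frames {80,47}
pos 3: 42 -> fault, frames {80,47,42}
pos 4: 77 -> fault, evict 80, frames {47,42,77}
pos 5: 42 -> hit
pos 6: 77 -> hit
pos 7: 38 -> fault, evict 47, frames {42,77,38}
pos 8: 89 -> fault, evict 42, frames {77,38,89}
pos 9: 38 -> hit
pos 10: 60 -> fault, evict 77, frames {89,38,60}
At position 10, page 77 is evicted.

77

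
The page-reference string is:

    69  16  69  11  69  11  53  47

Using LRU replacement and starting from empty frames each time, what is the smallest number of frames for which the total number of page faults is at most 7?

2

f=1: 8 faults
f=2: 5 faults
f=3: 5 faults
f=4: 5 faults
f=5: 5 faults
Smallest f with faults ≤ 7 is 2.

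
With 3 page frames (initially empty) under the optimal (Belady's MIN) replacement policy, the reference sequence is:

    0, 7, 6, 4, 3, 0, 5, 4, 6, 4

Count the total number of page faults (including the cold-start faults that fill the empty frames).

7

0: miss, frames {0}
7: miss, frames {0,7}
6: miss, frames {0,7,6}
4: miss, evict 7, frames {0,6,4}
3: miss, evict 6, frames {0,4,3}
0: hit
5: miss, evict 3, frames {0,4,5}
4: hit
6: miss, evict 5, frames {0,4,6}
4: hit
Page faults: 7.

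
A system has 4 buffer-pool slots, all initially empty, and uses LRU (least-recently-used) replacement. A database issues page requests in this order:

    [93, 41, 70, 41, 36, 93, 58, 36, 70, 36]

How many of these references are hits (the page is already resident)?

4

93 -> miss, frames {93}
41 -> miss, frames {93,41}
70 -> miss, frames {93,41,70}
41 -> hit
36 -> miss, frames {93,70,41,36}
93 -> hit
58 -> miss, evict 70, frames {41,36,93,58}
36 -> hit
70 -> miss, evict 41, frames {93,58,36,70}
36 -> hit
Hits: 4.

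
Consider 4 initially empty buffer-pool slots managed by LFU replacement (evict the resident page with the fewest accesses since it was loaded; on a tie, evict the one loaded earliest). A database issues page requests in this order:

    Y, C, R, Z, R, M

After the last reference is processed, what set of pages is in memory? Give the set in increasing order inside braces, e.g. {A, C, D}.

Y → fault, frames (Y)
C → fault, frames (Y C)
R → fault, frames (Y C R)
Z → fault, frames (Y C R Z)
R → hit
M → fault, evict Y, frames (C R Z M)

{C, M, R, Z}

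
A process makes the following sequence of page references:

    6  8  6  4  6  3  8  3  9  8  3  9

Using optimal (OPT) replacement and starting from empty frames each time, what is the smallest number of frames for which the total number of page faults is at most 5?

f=1: 12 faults
f=2: 7 faults
f=3: 5 faults
f=4: 5 faults
f=5: 5 faults
Smallest f with faults ≤ 5 is 3.

3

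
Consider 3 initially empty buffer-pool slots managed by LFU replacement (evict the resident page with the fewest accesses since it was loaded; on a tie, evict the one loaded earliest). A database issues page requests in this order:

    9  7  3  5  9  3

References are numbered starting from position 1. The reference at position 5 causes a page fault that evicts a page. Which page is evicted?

7

pos 1: 9 → fault, frames {9}
pos 2: 7 → fault, frames {9,7}
pos 3: 3 → fault, frames {9,7,3}
pos 4: 5 → fault, evict 9, frames {7,3,5}
pos 5: 9 → fault, evict 7, frames {3,5,9}
At position 5, page 7 is evicted.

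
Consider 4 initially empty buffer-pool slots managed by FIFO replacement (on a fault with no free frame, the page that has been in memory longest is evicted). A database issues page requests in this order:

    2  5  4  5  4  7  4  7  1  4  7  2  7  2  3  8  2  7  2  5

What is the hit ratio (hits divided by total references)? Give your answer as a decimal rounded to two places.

2: miss, frames (2)
5: miss, frames (2 5)
4: miss, frames (2 5 4)
5: hit
4: hit
7: miss, frames (2 5 4 7)
4: hit
7: hit
1: miss, evict 2, frames (5 4 7 1)
4: hit
7: hit
2: miss, evict 5, frames (4 7 1 2)
7: hit
2: hit
3: miss, evict 4, frames (7 1 2 3)
8: miss, evict 7, frames (1 2 3 8)
2: hit
7: miss, evict 1, frames (2 3 8 7)
2: hit
5: miss, evict 2, frames (3 8 7 5)
Hits: 10 of 20 references → 10/20 = 0.5000.

0.50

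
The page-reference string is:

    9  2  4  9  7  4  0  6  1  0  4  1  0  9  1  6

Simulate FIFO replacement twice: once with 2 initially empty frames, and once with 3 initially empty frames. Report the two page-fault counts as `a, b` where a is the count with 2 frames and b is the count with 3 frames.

2 frames: F F F F F F F F F F F F F F F F → 16 faults.
3 frames: F F F . F . F F F . F . F F F F → 12 faults.
12 < 16: adding a frame reduced faults, as is typical.

16, 12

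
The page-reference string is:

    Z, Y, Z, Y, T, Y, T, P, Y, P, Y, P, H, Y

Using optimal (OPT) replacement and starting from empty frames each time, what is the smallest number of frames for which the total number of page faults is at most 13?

2

f=1: 14 faults
f=2: 5 faults
f=3: 5 faults
f=4: 5 faults
f=5: 5 faults
Smallest f with faults ≤ 13 is 2.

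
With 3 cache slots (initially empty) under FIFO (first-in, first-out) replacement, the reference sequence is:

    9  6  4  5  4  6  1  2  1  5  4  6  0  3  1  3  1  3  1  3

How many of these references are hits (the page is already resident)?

9 → miss, frames [9]
6 → miss, frames [9, 6]
4 → miss, frames [9, 6, 4]
5 → miss, evict 9, frames [6, 4, 5]
4 → hit
6 → hit
1 → miss, evict 6, frames [4, 5, 1]
2 → miss, evict 4, frames [5, 1, 2]
1 → hit
5 → hit
4 → miss, evict 5, frames [1, 2, 4]
6 → miss, evict 1, frames [2, 4, 6]
0 → miss, evict 2, frames [4, 6, 0]
3 → miss, evict 4, frames [6, 0, 3]
1 → miss, evict 6, frames [0, 3, 1]
3 → hit
1 → hit
3 → hit
1 → hit
3 → hit
Hits: 9.

9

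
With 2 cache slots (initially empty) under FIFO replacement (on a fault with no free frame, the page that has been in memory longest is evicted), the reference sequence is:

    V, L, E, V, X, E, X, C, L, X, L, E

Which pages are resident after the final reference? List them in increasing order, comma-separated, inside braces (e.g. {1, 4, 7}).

{E, X}

V → miss, frames [V]
L → miss, frames [V, L]
E → miss, evict V, frames [L, E]
V → miss, evict L, frames [E, V]
X → miss, evict E, frames [V, X]
E → miss, evict V, frames [X, E]
X → hit
C → miss, evict X, frames [E, C]
L → miss, evict E, frames [C, L]
X → miss, evict C, frames [L, X]
L → hit
E → miss, evict L, frames [X, E]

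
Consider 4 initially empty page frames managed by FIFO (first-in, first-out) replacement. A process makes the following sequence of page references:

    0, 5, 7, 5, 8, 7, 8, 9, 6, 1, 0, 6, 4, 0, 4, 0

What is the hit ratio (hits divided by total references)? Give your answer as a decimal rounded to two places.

0.44

0 -> miss, frames {0}
5 -> miss, frames {0,5}
7 -> miss, frames {0,5,7}
5 -> hit
8 -> miss, frames {0,5,7,8}
7 -> hit
8 -> hit
9 -> miss, evict 0, frames {5,7,8,9}
6 -> miss, evict 5, frames {7,8,9,6}
1 -> miss, evict 7, frames {8,9,6,1}
0 -> miss, evict 8, frames {9,6,1,0}
6 -> hit
4 -> miss, evict 9, frames {6,1,0,4}
0 -> hit
4 -> hit
0 -> hit
Hits: 7 of 16 references → 7/16 = 0.4375.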